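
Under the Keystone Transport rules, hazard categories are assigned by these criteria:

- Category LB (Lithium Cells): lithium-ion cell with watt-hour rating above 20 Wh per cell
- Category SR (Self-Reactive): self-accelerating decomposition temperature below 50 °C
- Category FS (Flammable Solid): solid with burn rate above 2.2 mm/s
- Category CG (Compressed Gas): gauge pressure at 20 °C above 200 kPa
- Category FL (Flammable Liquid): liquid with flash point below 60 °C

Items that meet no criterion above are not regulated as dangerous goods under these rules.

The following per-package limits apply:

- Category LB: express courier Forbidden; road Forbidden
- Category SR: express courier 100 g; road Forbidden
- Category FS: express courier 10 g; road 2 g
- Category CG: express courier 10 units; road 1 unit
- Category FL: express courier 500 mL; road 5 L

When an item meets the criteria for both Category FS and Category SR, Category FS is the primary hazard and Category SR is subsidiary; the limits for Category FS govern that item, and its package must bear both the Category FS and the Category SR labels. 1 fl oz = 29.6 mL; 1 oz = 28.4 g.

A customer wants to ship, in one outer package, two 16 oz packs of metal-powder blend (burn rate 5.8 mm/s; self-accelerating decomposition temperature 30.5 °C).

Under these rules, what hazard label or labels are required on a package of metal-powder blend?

Category FS and SR

The metal-powder blend has burn rate 5.8 mm/s, which is > 2.2 mm/s, so it is Category FS (Flammable Solid).
Metal-powder blend: self-accelerating decomposition temperature 30.5 °C < 50 °C → Category SR (Self-Reactive).
By the precedence rule Category FS is primary and Category SR is subsidiary, and that rule requires both labels on the package.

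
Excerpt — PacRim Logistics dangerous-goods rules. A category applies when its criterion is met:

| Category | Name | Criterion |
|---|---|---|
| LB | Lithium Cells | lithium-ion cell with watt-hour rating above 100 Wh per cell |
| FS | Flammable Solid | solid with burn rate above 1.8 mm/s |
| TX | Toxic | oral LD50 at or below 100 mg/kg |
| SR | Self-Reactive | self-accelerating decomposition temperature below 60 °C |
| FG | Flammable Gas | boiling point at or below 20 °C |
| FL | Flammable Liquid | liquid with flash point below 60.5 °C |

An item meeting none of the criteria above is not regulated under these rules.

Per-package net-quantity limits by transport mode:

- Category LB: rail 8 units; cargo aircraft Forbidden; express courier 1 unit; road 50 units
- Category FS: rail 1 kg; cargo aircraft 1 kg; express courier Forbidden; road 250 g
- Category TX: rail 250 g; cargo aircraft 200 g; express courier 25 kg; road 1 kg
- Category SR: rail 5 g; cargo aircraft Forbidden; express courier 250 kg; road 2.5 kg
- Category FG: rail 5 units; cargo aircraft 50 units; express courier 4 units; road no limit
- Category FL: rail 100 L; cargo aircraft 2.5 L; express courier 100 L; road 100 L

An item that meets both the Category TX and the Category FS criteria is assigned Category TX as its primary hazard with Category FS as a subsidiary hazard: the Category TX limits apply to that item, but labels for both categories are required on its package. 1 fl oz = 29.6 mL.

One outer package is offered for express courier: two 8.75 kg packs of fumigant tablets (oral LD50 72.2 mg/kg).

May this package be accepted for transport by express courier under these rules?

Fumigant tablets: oral LD50 72.2 mg/kg ≤ 100 mg/kg → Category TX (Toxic).
Category TX quantity: two 8.75 kg packs = 17.5 kg.
17.5 kg is within the express courier limit of 25 kg for Category TX.

Yes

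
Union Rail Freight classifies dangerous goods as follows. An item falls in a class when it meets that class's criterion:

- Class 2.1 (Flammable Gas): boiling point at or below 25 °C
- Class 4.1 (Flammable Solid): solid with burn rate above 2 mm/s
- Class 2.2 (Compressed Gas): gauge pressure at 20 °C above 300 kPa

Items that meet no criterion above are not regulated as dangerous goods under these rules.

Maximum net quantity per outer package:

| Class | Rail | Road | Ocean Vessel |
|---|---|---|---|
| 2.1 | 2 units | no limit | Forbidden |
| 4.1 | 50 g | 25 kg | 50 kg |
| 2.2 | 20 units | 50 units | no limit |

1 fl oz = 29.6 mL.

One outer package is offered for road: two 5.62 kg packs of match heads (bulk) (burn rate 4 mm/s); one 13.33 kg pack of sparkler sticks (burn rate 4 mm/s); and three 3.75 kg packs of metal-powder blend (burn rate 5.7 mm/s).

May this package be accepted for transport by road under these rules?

With burn rate 4 mm/s (> 2 mm/s), the match heads (bulk) fall in Class 4.1.
With burn rate 4 mm/s (> 2 mm/s), the sparkler sticks fall in Class 4.1.
Metal-powder blend: burn rate 5.7 mm/s > 2 mm/s → Class 4.1 (Flammable Solid).
Class 4.1 net quantity: (two 5.62 kg packs = 11.24 kg) + 13.33 kg + (three 3.75 kg packs = 11.25 kg) = 35.82 kg.
35.82 kg exceeds the road limit of 25 kg for Class 4.1.

No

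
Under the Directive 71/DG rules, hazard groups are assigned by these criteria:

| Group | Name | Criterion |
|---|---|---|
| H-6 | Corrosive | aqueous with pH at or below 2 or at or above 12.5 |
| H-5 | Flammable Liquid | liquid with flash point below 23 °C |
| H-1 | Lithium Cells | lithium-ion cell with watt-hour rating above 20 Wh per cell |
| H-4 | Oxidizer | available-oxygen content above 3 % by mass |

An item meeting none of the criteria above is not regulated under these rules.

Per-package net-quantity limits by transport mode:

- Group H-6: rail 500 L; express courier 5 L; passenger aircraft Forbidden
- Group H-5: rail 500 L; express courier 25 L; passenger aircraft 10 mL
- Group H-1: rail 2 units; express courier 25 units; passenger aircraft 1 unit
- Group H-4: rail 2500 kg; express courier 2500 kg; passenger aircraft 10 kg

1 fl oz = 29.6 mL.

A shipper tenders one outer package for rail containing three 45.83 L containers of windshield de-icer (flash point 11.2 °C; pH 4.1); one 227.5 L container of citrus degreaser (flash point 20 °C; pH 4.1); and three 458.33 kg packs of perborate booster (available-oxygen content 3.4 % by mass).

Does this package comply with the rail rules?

Yes

Windshield de-icer: flash point 11.2 °C < 23 °C → Group H-5 (Flammable Liquid).
The citrus degreaser has flash point 20 °C, which is < 23 °C, so it is Group H-5 (Flammable Liquid).
Available-oxygen content 3.4 % by mass meets the Group H-4 criterion (Oxidizer), so the perborate booster is Group H-4.
Total Group H-5: (three 45.83 L containers = 137.49 L) + 227.5 L = 364.99 L.
That is within the Group H-5 rail limit of 500 L.
Group H-4 quantity: three 458.33 kg packs = 1374.99 kg.
That is within the Group H-4 rail limit of 2500 kg.
Every hazard group is within its rail limit and no segregation rule is violated.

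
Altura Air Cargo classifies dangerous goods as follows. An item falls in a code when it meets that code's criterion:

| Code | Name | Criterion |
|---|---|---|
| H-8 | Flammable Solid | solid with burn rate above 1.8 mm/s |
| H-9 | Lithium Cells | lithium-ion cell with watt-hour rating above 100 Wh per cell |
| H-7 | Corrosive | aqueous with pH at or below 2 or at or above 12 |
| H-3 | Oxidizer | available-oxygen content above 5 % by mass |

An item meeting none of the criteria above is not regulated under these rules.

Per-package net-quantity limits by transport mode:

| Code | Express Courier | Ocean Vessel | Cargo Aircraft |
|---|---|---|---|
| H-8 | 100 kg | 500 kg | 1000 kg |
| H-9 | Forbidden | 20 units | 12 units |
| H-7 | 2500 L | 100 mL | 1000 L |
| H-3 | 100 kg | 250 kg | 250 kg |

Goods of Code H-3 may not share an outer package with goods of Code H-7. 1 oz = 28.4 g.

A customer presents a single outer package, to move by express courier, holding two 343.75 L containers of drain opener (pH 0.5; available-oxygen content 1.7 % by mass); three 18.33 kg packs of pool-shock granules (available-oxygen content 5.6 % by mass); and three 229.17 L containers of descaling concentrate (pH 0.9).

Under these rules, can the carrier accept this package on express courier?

With pH 0.5 (≤ 2), the drain opener falls in Code H-7.
Available-oxygen content 5.6 % by mass meets the Code H-3 criterion (Oxidizer), so the pool-shock granules are Code H-3.
pH 0.9 meets the Code H-7 criterion (Corrosive), so the descaling concentrate is Code H-7.
Code H-3 quantity: three 18.33 kg packs = 54.99 kg.
That is within the Code H-3 express courier limit of 100 kg.
Code H-7 net quantity: (two 343.75 L containers = 687.5 L) + (three 229.17 L containers = 687.51 L) = 1375.01 L.
That is within the Code H-7 express courier limit of 2500 L.
Code H-3 and Code H-7 may not share an outer package.

No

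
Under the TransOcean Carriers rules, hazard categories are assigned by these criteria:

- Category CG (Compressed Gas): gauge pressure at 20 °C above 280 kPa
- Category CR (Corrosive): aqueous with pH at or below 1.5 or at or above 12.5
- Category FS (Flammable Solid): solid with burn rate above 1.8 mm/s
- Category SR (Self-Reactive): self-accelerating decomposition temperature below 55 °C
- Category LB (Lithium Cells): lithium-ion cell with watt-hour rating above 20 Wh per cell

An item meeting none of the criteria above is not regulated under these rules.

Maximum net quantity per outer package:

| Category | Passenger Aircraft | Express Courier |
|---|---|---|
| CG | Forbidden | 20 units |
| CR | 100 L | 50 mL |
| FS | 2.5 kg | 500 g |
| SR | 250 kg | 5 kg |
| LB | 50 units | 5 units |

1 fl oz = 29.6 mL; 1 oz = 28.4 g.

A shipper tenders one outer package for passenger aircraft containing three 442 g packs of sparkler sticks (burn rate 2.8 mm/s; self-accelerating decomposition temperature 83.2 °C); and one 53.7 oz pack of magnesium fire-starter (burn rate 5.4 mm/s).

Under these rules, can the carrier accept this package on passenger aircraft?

Sparkler sticks: burn rate 2.8 mm/s > 1.8 mm/s → Category FS (Flammable Solid).
Burn rate 5.4 mm/s meets the Category FS criterion (Flammable Solid), so the magnesium fire-starter is Category FS.
Total Category FS: (three 442 g packs = 1.326 kg) + (one 53.7 oz pack = 1525.08 g) = 2851.08 g.
That exceeds the Category FS passenger aircraft limit of 2.5 kg.

No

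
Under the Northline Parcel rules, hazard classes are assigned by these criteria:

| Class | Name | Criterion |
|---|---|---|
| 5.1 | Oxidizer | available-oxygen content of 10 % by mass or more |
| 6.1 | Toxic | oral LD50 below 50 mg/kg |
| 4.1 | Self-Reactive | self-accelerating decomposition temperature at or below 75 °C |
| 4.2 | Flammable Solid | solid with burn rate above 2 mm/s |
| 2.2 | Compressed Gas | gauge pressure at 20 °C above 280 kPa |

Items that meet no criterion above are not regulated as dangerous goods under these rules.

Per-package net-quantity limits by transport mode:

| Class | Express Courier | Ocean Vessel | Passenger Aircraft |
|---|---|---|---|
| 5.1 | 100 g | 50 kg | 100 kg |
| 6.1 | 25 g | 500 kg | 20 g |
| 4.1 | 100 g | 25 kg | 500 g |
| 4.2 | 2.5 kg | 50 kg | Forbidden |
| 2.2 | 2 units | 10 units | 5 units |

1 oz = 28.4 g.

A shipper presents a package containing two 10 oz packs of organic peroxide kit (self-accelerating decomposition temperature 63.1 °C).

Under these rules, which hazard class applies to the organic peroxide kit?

Class 4.1

The organic peroxide kit has self-accelerating decomposition temperature 63.1 °C, which is ≤ 75 °C, so it is Class 4.1 (Self-Reactive).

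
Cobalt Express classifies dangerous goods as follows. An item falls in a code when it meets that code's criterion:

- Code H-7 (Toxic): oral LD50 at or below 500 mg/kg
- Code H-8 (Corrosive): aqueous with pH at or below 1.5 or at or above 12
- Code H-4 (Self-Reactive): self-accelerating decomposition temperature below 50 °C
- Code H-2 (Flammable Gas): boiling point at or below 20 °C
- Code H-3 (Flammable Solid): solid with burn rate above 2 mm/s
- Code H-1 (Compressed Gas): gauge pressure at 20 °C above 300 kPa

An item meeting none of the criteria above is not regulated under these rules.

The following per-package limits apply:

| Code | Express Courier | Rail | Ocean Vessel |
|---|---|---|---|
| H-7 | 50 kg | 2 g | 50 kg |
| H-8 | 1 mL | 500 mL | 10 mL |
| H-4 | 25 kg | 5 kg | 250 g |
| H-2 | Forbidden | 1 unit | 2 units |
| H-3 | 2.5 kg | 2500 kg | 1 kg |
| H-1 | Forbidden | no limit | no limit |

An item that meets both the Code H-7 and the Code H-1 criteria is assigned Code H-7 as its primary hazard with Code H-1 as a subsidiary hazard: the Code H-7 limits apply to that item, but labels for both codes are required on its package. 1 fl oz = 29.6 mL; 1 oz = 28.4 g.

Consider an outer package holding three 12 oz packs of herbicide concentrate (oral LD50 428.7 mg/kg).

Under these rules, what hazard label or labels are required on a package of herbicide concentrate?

Oral LD50 428.7 mg/kg meets the Code H-7 criterion (Toxic), so the herbicide concentrate is Code H-7.
Only the Code H-7 label is required.

Code H-7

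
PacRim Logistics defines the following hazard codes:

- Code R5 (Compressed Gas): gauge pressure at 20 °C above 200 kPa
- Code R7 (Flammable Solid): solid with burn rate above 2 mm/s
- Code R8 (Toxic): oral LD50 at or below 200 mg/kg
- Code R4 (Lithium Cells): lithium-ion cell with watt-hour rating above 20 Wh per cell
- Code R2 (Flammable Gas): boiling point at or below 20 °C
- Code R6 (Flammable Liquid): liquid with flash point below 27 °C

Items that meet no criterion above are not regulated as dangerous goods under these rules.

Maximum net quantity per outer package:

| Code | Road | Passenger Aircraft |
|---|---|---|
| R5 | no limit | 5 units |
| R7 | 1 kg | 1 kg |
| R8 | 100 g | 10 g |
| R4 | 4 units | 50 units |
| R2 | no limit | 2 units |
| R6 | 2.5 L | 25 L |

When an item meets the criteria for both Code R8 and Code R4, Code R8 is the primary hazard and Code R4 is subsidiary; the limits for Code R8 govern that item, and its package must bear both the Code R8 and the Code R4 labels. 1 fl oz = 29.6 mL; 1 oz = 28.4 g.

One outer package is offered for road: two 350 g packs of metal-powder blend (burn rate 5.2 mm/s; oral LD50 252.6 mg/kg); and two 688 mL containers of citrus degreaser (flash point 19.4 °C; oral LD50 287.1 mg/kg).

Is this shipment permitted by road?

Yes

Burn rate 5.2 mm/s meets the Code R7 criterion (Flammable Solid), so the metal-powder blend is Code R7.
The citrus degreaser has flash point 19.4 °C, which is < 27 °C, so it is Code R6 (Flammable Liquid).
Code R6 quantity: two 688 mL containers = 1.376 L.
1.376 L is within the road limit of 2.5 L for Code R6.
Code R7 quantity: two 350 g packs = 700 g.
700 g is within the road limit of 1 kg for Code R7.
Every hazard code is within its road limit and no segregation rule is violated.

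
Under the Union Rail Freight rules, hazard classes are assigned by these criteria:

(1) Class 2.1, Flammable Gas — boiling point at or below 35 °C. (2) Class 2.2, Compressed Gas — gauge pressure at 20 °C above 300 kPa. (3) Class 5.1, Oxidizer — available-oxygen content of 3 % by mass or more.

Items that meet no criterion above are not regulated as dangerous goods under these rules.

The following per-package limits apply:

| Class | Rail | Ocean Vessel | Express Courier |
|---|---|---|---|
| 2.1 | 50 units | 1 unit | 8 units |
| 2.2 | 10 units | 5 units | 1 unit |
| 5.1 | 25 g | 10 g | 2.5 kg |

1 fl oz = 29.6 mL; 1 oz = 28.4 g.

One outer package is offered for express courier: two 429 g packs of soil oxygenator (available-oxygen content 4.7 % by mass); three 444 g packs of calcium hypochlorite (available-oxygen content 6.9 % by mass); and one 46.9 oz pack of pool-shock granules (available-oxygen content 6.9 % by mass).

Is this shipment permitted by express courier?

No

Soil oxygenator: available-oxygen content 4.7 % by mass ≥ 3 % by mass → Class 5.1 (Oxidizer).
Available-oxygen content 6.9 % by mass meets the Class 5.1 criterion (Oxidizer), so the calcium hypochlorite is Class 5.1.
With available-oxygen content 6.9 % by mass (≥ 3 % by mass), the pool-shock granules fall in Class 5.1.
Total Class 5.1: (two 429 g packs = 858 g) + (three 444 g packs = 1.332 kg) + (one 46.9 oz pack = 1331.96 g) = 3521.96 g.
3521.96 g > 2.5 kg (express courier limit, Class 5.1) — over the limit.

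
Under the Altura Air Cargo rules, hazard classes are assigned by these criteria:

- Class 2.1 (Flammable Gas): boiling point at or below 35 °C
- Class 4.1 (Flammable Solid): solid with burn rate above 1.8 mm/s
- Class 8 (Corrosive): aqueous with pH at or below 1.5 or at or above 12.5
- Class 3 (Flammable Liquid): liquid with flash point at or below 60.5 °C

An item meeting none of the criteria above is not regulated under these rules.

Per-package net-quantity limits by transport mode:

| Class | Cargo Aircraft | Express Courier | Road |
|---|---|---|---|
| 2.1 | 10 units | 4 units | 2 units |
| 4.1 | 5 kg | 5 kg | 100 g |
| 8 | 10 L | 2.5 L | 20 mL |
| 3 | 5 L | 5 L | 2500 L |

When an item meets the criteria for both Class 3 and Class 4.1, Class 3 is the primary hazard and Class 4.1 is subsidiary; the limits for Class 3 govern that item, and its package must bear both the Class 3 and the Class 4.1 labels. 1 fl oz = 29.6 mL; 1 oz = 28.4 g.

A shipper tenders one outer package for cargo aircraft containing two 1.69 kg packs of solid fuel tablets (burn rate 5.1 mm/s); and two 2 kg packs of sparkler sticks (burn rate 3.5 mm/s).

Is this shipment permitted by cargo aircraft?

No

Solid fuel tablets: burn rate 5.1 mm/s > 1.8 mm/s → Class 4.1 (Flammable Solid).
The sparkler sticks have burn rate 3.5 mm/s, which is > 1.8 mm/s, so they are Class 4.1 (Flammable Solid).
Class 4.1 net quantity: (two 1.69 kg packs = 3.38 kg) + (two 2 kg packs = 4 kg) = 7.38 kg.
7.38 kg > 5 kg (cargo aircraft limit, Class 4.1) — over the limit.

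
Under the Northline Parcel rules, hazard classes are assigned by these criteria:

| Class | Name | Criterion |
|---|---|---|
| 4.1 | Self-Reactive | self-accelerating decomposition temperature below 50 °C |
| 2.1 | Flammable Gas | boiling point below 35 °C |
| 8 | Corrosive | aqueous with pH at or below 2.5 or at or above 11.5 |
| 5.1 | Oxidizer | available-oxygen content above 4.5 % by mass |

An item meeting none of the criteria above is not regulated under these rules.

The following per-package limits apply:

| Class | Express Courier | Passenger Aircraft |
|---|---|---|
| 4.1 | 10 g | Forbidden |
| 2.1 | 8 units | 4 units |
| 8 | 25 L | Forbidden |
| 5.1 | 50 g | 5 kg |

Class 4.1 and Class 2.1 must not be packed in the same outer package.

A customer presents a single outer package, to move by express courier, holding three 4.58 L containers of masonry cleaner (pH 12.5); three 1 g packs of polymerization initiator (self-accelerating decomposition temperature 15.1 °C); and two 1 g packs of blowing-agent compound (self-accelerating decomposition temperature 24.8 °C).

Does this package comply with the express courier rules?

Yes

The masonry cleaner has pH 12.5, which is ≥ 11.5, so it is Class 8 (Corrosive).
Self-accelerating decomposition temperature 15.1 °C meets the Class 4.1 criterion (Self-Reactive), so the polymerization initiator is Class 4.1.
Blowing-agent compound: self-accelerating decomposition temperature 24.8 °C < 50 °C → Class 4.1 (Self-Reactive).
Total Class 4.1: (three 1 g packs = 3 g) + (two 1 g packs = 2 g) = 5 g.
That is within the Class 4.1 express courier limit of 10 g.
Class 8 quantity: three 4.58 L containers = 13.74 L.
13.74 L is within the express courier limit of 25 L for Class 8.
The segregation rule (Class 4.1 with Class 2.1) does not apply to Class 4.1 with Class 8.
Every hazard class is within its express courier limit and no segregation rule is violated.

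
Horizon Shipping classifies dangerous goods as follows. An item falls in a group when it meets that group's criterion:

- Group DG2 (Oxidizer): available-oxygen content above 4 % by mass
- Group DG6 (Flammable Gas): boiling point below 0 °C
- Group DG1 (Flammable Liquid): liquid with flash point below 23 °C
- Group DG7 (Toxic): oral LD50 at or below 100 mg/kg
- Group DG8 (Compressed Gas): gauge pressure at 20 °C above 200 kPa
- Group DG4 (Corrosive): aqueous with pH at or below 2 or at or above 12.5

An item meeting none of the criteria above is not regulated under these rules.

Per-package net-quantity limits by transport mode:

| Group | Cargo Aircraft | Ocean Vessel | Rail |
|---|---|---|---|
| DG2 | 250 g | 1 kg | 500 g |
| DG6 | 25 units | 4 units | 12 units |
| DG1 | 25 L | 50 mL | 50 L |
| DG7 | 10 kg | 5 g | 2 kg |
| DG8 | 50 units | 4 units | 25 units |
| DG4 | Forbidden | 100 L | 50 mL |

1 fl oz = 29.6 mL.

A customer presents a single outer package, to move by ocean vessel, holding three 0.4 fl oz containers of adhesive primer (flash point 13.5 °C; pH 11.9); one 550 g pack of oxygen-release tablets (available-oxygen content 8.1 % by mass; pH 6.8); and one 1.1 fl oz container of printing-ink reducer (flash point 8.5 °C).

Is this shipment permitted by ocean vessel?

No

The adhesive primer has flash point 13.5 °C, which is < 23 °C, so it is Group DG1 (Flammable Liquid).
With available-oxygen content 8.1 % by mass (> 4 % by mass), the oxygen-release tablets fall in Group DG2.
Flash point 8.5 °C meets the Group DG1 criterion (Flammable Liquid), so the printing-ink reducer is Group DG1.
Group DG1 net quantity: (three 0.4 fl oz containers = 35.52 mL) + (one 1.1 fl oz container = 32.56 mL) = 68.08 mL.
68.08 mL exceeds the ocean vessel limit of 50 mL for Group DG1.
Group DG2 quantity: 550 g.
550 g ≤ 1 kg (ocean vessel limit, Group DG2) — within limit.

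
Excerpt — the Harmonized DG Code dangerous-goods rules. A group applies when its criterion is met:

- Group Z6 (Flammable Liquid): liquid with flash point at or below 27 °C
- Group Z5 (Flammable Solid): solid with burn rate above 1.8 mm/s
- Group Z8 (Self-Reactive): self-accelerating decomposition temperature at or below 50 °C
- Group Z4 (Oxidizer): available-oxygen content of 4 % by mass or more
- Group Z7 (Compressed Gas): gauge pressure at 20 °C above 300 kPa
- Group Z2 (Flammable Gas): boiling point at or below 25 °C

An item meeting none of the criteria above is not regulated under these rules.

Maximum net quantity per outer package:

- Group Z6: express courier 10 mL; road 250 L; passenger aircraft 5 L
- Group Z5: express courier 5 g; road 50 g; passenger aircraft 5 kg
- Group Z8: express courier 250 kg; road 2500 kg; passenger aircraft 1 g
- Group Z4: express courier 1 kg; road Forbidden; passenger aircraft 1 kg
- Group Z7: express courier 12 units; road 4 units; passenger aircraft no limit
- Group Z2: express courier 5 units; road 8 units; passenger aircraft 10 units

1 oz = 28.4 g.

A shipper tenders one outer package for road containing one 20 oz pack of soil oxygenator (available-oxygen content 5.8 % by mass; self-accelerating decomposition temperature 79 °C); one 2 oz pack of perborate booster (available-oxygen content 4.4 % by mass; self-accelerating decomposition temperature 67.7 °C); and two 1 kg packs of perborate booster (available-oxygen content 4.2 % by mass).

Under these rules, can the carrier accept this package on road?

No

With available-oxygen content 5.8 % by mass (≥ 4 % by mass), the soil oxygenator falls in Group Z4.
Perborate booster: available-oxygen content 4.4 % by mass ≥ 4 % by mass → Group Z4 (Oxidizer).
The perborate booster has available-oxygen content 4.2 % by mass, which is ≥ 4 % by mass, so it is Group Z4 (Oxidizer).
Group Z4 net quantity: (one 20 oz pack = 568 g) + (one 2 oz pack = 56.8 g) + (two 1 kg packs = 2 kg) = 2624.8 g.
Group Z4 is Forbidden by road.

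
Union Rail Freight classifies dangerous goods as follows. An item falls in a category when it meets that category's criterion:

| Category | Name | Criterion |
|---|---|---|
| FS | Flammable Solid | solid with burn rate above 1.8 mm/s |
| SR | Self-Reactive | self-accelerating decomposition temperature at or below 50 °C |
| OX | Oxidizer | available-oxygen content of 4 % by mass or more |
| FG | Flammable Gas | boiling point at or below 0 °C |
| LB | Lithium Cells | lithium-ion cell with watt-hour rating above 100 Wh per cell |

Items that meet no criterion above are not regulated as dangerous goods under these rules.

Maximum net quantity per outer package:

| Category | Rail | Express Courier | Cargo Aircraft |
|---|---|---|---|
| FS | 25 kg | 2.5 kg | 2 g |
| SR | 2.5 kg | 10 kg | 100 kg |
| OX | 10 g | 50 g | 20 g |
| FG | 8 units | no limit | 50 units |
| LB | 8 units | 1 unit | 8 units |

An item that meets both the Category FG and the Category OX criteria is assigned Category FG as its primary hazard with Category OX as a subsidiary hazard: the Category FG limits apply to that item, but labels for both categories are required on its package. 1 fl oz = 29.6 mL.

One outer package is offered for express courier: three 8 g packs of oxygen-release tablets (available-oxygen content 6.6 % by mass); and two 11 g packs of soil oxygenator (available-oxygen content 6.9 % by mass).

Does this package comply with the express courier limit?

Oxygen-release tablets: available-oxygen content 6.6 % by mass ≥ 4 % by mass → Category OX (Oxidizer).
With available-oxygen content 6.9 % by mass (≥ 4 % by mass), the soil oxygenator falls in Category OX.
Category OX net quantity: (three 8 g packs = 24 g) + (two 11 g packs = 22 g) = 46 g.
That is within the Category OX express courier limit of 50 g.

Yes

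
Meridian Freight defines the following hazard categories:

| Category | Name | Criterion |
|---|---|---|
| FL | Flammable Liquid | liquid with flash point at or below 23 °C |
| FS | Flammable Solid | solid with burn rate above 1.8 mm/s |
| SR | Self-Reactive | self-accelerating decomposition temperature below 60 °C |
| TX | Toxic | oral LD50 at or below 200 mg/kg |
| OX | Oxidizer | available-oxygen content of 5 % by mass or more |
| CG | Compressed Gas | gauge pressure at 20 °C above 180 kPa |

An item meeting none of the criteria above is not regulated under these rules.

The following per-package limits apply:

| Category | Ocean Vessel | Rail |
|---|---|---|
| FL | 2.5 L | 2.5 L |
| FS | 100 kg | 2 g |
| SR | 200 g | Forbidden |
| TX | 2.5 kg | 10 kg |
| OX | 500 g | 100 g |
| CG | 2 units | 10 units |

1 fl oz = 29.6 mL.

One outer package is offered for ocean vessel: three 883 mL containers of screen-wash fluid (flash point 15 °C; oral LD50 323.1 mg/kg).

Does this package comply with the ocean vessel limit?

No

With flash point 15 °C (≤ 23 °C), the screen-wash fluid falls in Category FL.
Category FL quantity: three 883 mL containers = 2.649 L.
2.649 L > 2.5 L (ocean vessel limit, Category FL) — over the limit.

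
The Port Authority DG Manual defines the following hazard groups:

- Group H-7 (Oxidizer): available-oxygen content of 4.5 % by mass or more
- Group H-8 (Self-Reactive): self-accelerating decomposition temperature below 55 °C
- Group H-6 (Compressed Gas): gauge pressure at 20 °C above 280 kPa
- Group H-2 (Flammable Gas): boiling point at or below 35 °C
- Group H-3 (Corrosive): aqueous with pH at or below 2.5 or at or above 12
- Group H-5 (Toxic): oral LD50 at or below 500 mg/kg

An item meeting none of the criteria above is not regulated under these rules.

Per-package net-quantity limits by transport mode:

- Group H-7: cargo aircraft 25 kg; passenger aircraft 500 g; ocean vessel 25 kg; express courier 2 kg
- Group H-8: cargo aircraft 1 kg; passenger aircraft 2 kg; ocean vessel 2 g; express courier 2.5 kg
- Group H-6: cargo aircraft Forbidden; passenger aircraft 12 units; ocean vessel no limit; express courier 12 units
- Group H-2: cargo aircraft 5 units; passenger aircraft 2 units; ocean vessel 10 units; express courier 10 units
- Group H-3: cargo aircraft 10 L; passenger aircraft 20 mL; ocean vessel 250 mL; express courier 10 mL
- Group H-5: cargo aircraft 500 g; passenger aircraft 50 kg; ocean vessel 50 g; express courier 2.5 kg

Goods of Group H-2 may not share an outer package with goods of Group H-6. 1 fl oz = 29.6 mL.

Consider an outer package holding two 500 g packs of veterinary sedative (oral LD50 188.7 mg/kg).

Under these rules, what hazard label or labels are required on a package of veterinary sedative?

With oral LD50 188.7 mg/kg (≤ 500 mg/kg), the veterinary sedative falls in Group H-5.
Only the Group H-5 label is required.

Group H-5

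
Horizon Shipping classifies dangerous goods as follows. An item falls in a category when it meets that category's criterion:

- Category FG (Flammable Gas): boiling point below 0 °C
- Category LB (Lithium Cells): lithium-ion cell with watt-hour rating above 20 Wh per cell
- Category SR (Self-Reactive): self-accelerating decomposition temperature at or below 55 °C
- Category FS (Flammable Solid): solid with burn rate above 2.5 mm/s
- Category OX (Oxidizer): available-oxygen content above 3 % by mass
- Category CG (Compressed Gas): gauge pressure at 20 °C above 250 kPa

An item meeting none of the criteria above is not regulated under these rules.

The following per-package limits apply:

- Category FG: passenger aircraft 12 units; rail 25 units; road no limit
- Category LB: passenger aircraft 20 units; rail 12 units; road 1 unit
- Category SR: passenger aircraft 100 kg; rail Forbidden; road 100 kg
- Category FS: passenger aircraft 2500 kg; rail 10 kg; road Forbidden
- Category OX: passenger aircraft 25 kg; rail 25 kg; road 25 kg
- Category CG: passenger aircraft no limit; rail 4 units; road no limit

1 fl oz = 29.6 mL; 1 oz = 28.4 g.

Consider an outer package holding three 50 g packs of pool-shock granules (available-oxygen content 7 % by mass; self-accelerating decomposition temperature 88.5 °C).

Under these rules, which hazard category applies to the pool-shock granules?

Available-oxygen content 7 % by mass meets the Category OX criterion (Oxidizer), so the pool-shock granules are Category OX.

Category OX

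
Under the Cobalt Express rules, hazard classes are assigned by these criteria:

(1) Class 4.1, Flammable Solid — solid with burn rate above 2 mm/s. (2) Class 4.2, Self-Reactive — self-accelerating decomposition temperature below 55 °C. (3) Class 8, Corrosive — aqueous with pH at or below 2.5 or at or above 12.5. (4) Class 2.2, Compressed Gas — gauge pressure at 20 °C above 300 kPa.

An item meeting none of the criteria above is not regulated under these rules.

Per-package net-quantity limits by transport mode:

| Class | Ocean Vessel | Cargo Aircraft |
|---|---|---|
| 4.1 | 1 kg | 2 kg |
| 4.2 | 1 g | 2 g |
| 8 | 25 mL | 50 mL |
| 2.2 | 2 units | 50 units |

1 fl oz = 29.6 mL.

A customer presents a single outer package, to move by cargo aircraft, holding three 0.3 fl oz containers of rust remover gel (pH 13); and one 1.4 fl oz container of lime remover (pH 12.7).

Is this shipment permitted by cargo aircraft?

No

The rust remover gel has pH 13, which is ≥ 12.5, so it is Class 8 (Corrosive).
Lime remover: pH 12.7 ≥ 12.5 → Class 8 (Corrosive).
Class 8 net quantity: (three 0.3 fl oz containers = 26.64 mL) + (one 1.4 fl oz container = 41.44 mL) = 68.08 mL.
68.08 mL > 50 mL (cargo aircraft limit, Class 8) — over the limit.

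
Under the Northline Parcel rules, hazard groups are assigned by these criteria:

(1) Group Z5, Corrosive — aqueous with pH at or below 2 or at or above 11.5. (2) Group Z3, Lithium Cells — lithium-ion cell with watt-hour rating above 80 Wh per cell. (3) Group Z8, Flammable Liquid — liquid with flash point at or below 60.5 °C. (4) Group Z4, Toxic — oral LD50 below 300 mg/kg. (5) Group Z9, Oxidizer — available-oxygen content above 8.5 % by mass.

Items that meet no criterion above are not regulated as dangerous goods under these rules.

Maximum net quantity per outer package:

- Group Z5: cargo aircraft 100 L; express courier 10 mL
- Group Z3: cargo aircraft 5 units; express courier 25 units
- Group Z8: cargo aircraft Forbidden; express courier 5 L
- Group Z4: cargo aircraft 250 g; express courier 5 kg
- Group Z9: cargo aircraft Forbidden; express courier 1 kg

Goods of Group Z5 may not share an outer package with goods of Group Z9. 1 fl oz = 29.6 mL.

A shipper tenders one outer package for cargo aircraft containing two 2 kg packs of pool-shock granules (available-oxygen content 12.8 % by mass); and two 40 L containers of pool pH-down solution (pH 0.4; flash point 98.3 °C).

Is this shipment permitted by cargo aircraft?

No

Pool-shock granules: available-oxygen content 12.8 % by mass > 8.5 % by mass → Group Z9 (Oxidizer).
With pH 0.4 (≤ 2), the pool pH-down solution falls in Group Z5.
Group Z5 quantity: two 40 L containers = 80 L.
80 L ≤ 100 L (cargo aircraft limit, Group Z5) — within limit.
Group Z9 quantity: two 2 kg packs = 4 kg.
By cargo aircraft, Group Z9 is Forbidden regardless of quantity.
Group Z5 and Group Z9 may not share an outer package.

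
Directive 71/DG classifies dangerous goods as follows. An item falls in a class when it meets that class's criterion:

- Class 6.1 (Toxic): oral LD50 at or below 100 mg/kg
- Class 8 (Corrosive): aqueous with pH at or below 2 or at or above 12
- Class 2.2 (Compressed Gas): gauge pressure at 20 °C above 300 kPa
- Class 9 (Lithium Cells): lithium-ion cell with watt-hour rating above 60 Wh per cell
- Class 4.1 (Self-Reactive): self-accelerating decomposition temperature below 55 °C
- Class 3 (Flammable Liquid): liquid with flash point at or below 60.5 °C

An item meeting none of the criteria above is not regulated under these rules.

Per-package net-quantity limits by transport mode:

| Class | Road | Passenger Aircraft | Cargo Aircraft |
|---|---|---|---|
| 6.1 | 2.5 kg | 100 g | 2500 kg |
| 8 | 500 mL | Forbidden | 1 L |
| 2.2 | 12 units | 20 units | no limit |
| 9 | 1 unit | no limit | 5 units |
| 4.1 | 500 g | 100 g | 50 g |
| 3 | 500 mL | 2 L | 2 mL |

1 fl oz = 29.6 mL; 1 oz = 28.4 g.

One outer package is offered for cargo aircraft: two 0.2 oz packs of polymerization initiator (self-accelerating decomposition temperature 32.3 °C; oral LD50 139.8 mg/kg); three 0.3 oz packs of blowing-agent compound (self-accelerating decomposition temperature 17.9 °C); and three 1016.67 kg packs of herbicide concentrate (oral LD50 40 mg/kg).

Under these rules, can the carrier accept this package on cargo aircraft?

The polymerization initiator has self-accelerating decomposition temperature 32.3 °C, which is < 55 °C, so it is Class 4.1 (Self-Reactive).
The blowing-agent compound has self-accelerating decomposition temperature 17.9 °C, which is < 55 °C, so it is Class 4.1 (Self-Reactive).
Herbicide concentrate: oral LD50 40 mg/kg ≤ 100 mg/kg → Class 6.1 (Toxic).
Class 6.1 quantity: three 1016.67 kg packs = 3050.01 kg.
3050.01 kg > 2500 kg (cargo aircraft limit, Class 6.1) — over the limit.
Class 4.1 net quantity: (two 0.2 oz packs = 11.36 g) + (three 0.3 oz packs = 25.56 g) = 36.92 g.
36.92 g ≤ 50 g (cargo aircraft limit, Class 4.1) — within limit.

No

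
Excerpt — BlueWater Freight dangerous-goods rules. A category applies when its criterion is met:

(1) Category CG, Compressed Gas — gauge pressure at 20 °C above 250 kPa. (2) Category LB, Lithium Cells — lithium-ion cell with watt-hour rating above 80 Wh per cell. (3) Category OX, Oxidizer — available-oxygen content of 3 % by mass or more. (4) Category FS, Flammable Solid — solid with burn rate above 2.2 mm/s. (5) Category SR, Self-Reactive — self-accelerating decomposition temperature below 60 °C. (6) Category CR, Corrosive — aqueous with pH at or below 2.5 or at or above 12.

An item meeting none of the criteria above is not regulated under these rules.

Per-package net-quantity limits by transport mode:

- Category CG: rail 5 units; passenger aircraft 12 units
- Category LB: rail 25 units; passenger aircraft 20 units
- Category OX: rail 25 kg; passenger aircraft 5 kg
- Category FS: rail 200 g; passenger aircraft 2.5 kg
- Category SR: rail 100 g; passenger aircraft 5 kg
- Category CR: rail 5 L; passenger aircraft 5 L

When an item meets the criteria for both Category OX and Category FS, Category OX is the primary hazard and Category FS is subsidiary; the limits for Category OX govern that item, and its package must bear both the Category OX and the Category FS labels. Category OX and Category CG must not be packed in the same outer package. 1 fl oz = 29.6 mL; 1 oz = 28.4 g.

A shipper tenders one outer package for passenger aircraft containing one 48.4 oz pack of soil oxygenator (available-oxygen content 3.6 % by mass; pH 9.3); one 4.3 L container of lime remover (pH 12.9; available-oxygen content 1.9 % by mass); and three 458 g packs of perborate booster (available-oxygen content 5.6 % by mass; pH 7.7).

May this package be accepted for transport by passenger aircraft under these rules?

Yes

Soil oxygenator: available-oxygen content 3.6 % by mass ≥ 3 % by mass → Category OX (Oxidizer).
With pH 12.9 (≥ 12), the lime remover falls in Category CR.
With available-oxygen content 5.6 % by mass (≥ 3 % by mass), the perborate booster falls in Category OX.
Total Category OX: (one 48.4 oz pack = 1374.56 g) + (three 458 g packs = 1.374 kg) = 2748.56 g.
2748.56 g ≤ 5 kg (passenger aircraft limit, Category OX) — within limit.
Category CR quantity: 4.3 L.
4.3 L ≤ 5 L (passenger aircraft limit, Category CR) — within limit.
The segregation rule (Category OX with Category CG) does not apply to Category OX with Category CR.
Every hazard category is within its passenger aircraft limit and no segregation rule is violated.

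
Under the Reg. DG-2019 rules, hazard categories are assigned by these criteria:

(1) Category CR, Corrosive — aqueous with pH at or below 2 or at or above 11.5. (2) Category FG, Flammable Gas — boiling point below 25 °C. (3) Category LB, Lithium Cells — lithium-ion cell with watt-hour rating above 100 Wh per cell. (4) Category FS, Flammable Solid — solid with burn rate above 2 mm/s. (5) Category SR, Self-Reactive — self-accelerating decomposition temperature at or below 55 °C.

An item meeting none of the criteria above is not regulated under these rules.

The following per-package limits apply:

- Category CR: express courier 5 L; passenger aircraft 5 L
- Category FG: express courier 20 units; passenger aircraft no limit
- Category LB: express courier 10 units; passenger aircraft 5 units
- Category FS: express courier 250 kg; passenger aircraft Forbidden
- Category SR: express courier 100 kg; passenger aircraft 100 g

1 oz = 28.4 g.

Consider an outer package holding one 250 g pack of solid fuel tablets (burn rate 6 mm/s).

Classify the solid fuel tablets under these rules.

Burn rate 6 mm/s meets the Category FS criterion (Flammable Solid), so the solid fuel tablets are Category FS.

Category FS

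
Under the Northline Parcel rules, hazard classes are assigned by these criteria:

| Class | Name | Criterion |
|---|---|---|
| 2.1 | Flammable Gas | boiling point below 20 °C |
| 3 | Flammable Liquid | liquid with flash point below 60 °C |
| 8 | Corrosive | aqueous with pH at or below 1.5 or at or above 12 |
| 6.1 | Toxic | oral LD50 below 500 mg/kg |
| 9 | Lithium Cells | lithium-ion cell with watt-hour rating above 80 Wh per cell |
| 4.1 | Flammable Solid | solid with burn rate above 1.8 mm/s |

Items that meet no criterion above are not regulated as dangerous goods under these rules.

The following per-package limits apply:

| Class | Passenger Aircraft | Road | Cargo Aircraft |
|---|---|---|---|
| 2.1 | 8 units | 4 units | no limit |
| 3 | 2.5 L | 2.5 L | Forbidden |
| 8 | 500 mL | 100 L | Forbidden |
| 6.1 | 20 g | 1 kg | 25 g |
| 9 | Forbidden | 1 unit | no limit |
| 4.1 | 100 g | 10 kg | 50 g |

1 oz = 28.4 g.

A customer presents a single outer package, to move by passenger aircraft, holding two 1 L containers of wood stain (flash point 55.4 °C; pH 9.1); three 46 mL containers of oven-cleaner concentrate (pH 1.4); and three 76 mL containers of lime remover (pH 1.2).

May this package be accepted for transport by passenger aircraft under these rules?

With flash point 55.4 °C (< 60 °C), the wood stain falls in Class 3.
pH 1.4 meets the Class 8 criterion (Corrosive), so the oven-cleaner concentrate is Class 8.
Lime remover: pH 1.2 ≤ 1.5 → Class 8 (Corrosive).
Total Class 8: (three 46 mL containers = 138 mL) + (three 76 mL containers = 228 mL) = 366 mL.
366 mL is within the passenger aircraft limit of 500 mL for Class 8.
Class 3 quantity: two 1 L containers = 2 L.
2 L is within the passenger aircraft limit of 2.5 L for Class 3.
Every hazard class is within its passenger aircraft limit and no segregation rule is violated.

Yes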